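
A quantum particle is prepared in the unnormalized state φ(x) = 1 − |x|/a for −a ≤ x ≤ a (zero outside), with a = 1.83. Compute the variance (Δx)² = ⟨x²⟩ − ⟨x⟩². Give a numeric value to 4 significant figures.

Compute ⟨x⟩ and ⟨x²⟩ separately, then (Δx)² = ⟨x²⟩ − ⟨x⟩².
φ is even, so ∫ over [−a, a] = 2∫₀ᵃ with φ = 1 − x/a there: ∫₀ᵃ (1 − x/a)² dx = a/3, ∫₀ᵃ x²(1 − x/a)² dx = a³/30, ∫₀ᵃ x⁴(1 − x/a)² dx = a⁵/105.
Normalization: ∫|φ|² dx = 1.2200.
⟨x⟩ = 0.0000 and ⟨x²⟩ = 0.33489.
(Δx)² = 0.33489 − (0.0000)² = 0.33489.

0.3349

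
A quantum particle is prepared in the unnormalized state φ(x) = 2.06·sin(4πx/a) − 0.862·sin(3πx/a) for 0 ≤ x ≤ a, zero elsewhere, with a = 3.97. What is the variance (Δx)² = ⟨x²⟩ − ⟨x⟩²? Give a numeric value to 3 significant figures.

Compute ⟨x⟩ and ⟨x²⟩ separately, then (Δx)² = ⟨x²⟩ − ⟨x⟩².
On 0 ≤ x ≤ a (j ≠ l): ∫sin²(jπx/a) dx = a/2, ∫sin(jπx/a)·sin(lπx/a) dx = 0; diagonal moments ∫x·sin²(jπx/a) dx = a²/4, ∫x²·sin²(jπx/a) dx = a³·(1/6 − 1/(4j²π²)); cross terms ∫x·sin(jπx/a)·sin(lπx/a) dx = 0 for j + l even and −4jla²/(π²(j² − l²)²) for j + l odd, ∫x²·sin(jπx/a)·sin(lπx/a) dx = (−1)^(j+l)·4jla³/(π²(j² − l²)²); higher powers the same way via product-to-sum and parts.
Normalization: ∫|φ|² dx = 9.8985.
⟨x⟩ = 2.5463 and ⟨x²⟩ = 7.4261.
(Δx)² = 7.4261 − (2.5463)² = 0.94271.

0.943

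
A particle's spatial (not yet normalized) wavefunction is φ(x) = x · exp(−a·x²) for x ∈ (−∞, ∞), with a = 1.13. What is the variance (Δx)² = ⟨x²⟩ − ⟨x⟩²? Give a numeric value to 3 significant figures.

Compute ⟨x⟩ and ⟨x²⟩ separately, then (Δx)² = ⟨x²⟩ − ⟨x⟩².
Expand each integrand as polynomial × e^(−2ax²) and use ∫x^(2j)·e^(−2ax²) dx = (2j−1)!!/(4a)^j · √(π/(2a)), odd powers → 0; here √(π/(2a)) = 1.1790.
Normalization: ∫|φ|² dx = 0.26084.
⟨x⟩ = 0.0000 and ⟨x²⟩ = 0.66372.
(Δx)² = 0.66372 − (0.0000)² = 0.66372.

0.664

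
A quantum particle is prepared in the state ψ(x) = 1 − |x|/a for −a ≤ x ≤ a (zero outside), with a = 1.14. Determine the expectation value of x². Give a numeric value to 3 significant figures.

⟨x²⟩ = ∫ x²·|ψ|² dx / ∫|ψ|² dx (integrals over the domain).
ψ is even, so ∫ over [−a, a] = 2∫₀ᵃ with ψ = 1 − x/a there: ∫₀ᵃ (1 − x/a)² dx = a/3, ∫₀ᵃ x²(1 − x/a)² dx = a³/30, ∫₀ᵃ x⁴(1 − x/a)² dx = a⁵/105.
State is unnormalized: ∫|ψ|² dx = 0.76000, and ∫ψ*·x²·ψ dx = 0.098770, so ⟨x²⟩ = 0.098770 / 0.76000.
⟨x²⟩ = 0.12996.

0.130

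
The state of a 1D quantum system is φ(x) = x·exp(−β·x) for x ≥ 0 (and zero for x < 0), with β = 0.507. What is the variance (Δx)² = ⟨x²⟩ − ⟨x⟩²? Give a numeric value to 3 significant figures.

2.92

Compute ⟨x⟩ and ⟨x²⟩ separately, then (Δx)² = ⟨x²⟩ − ⟨x⟩².
Every integrand reduces to terms xʲ·e^(−2βx) on [0, ∞); use ∫₀^∞ xʲ·e^(−2βx) dx = j!/(2β)^(j+1).
Normalization: ∫|φ|² dx = 1.9183.
⟨x⟩ = 2.9586 and ⟨x²⟩ = 11.671.
(Δx)² = 11.671 − (2.9586)² = 2.9177.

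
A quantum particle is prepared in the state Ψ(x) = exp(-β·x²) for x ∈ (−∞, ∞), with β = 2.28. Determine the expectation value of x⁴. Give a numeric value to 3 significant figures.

0.0361

⟨x⁴⟩ = ∫ x⁴·|Ψ|² dx / ∫|Ψ|² dx (integrals over the domain).
Gaussian moments: ∫x^(2j)·e^(−2βx²) dx = (2j−1)!!/(4β)^j · √(π/(2β)), odd powers integrate to 0; here √(π/(2β)) = 0.83003.
State is unnormalized: ∫|Ψ|² dx = 0.83003, and ∫Ψ*·x⁴·Ψ dx = 0.029938, so ⟨x⁴⟩ = 0.029938 / 0.83003.
⟨x⁴⟩ = 0.036069.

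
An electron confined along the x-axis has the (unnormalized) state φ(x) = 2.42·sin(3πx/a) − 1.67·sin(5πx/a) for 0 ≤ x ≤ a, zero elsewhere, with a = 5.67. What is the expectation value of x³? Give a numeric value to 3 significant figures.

⟨x³⟩ = ∫ x³·|φ|² dx / ∫|φ|² dx (integrals over the domain).
On 0 ≤ x ≤ a (j ≠ l): ∫sin²(jπx/a) dx = a/2, ∫sin(jπx/a)·sin(lπx/a) dx = 0; diagonal moments ∫x·sin²(jπx/a) dx = a²/4, ∫x²·sin²(jπx/a) dx = a³·(1/6 − 1/(4j²π²)); cross terms ∫x·sin(jπx/a)·sin(lπx/a) dx = 0 for j + l even and −4jla²/(π²(j² − l²)²) for j + l odd, ∫x²·sin(jπx/a)·sin(lπx/a) dx = (−1)^(j+l)·4jla³/(π²(j² − l²)²); higher powers the same way via product-to-sum and parts.
State is unnormalized: ∫|φ|² dx = 24.509, and ∫φ*·x³·φ dx = 789.41, so ⟨x³⟩ = 789.41 / 24.509.
⟨x³⟩ = 32.208.

32.2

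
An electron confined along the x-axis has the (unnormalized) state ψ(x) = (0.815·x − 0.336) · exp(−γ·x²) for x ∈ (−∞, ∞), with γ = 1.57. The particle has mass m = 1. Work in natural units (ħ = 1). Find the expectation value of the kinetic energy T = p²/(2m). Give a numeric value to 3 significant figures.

1.54

T = −(ħ²/2m) d²/dx², so ⟨T⟩ = −(ħ²/2m) ∫ ψ*·ψ'' dx / ∫|ψ|² dx; with m = 1.
Expand each integrand as polynomial × e^(−2γx²) and use ∫x^(2j)·e^(−2γx²) dx = (2j−1)!!/(4γ)^j · √(π/(2γ)), odd powers → 0; here √(π/(2γ)) = 1.0003. Differentiate with the product rule, d/dx e^(−γx²) = −2γx·e^(−γx²).
State is unnormalized: ∫|ψ|² dx = 0.21872, and ∫ψ*·(−ħ²/2m · ψ'') dx = 0.33779, so ⟨T⟩ = 0.33779 / 0.21872.
⟨T⟩ = 1.5444.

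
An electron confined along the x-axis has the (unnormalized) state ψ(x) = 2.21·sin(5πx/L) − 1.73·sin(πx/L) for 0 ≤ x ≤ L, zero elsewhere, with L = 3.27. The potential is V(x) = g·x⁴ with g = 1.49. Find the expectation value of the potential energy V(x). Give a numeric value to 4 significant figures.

25.89

⟨V⟩ = ∫ V(x)·|ψ|² dx / ∫|ψ|² dx.
On 0 ≤ x ≤ L (j ≠ l): ∫sin²(jπx/L) dx = L/2, ∫sin(jπx/L)·sin(lπx/L) dx = 0; diagonal moments ∫x·sin²(jπx/L) dx = L²/4, ∫x²·sin²(jπx/L) dx = L³·(1/6 − 1/(4j²π²)); cross terms ∫x·sin(jπx/L)·sin(lπx/L) dx = 0 for j + l even and −4jlL²/(π²(j² − l²)²) for j + l odd, ∫x²·sin(jπx/L)·sin(lπx/L) dx = (−1)^(j+l)·4jlL³/(π²(j² − l²)²); higher powers the same way via product-to-sum and parts.
State is unnormalized: ∫|ψ|² dx = 12.879, and ∫ψ*·V(x)·ψ dx = 333.38, so ⟨V⟩ = 333.38 / 12.879.
⟨V⟩ = 25.886.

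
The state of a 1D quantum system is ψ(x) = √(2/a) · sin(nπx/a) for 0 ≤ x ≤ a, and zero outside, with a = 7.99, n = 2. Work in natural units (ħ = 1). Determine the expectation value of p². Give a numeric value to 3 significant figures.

0.618

p² ψ = −ħ² d²ψ/dx²; ⟨p²⟩ = −ħ² ∫ ψ*·ψ'' dx.
d/dx sin(nπx/a) = (nπ/a)·cos(nπx/a) and d²/dx² sin(nπx/a) = −(nπ/a)²·sin(nπx/a); on 0 ≤ x ≤ a, ∫sin²(nπx/a) dx = a/2 and ∫sin(nπx/a)·cos(nπx/a) dx = 0.
⟨p²⟩ = 0.61840.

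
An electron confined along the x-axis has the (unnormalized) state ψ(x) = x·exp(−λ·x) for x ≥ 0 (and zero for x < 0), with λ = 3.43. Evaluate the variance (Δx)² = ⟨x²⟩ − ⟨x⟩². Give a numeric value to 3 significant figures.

Compute ⟨x⟩ and ⟨x²⟩ separately, then (Δx)² = ⟨x²⟩ − ⟨x⟩².
Every integrand reduces to terms xʲ·e^(−2λx) on [0, ∞); use ∫₀^∞ xʲ·e^(−2λx) dx = j!/(2λ)^(j+1).
Normalization: ∫|ψ|² dx = 0.0061952.
⟨x⟩ = 0.43732 and ⟨x²⟩ = 0.25500.
(Δx)² = 0.25500 − (0.43732)² = 0.063749.

0.0637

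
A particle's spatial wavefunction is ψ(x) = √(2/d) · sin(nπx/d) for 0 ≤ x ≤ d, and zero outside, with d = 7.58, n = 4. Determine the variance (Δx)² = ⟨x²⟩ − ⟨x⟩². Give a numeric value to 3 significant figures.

Compute ⟨x⟩ and ⟨x²⟩ separately, then (Δx)² = ⟨x²⟩ − ⟨x⟩².
With sin²θ = (1 − cos2θ)/2 on 0 ≤ x ≤ d: ∫sin²(nπx/d) dx = d/2, ∫x·sin²(nπx/d) dx = d²/4, ∫x²·sin²(nπx/d) dx = d³·(1/6 − 1/(4n²π²)); higher powers xᵏ the same way, integrating xᵏ·cos(2nπx/d) by parts.
⟨x⟩ = 3.7900 and ⟨x²⟩ = 18.970.
(Δx)² = 18.970 − (3.7900)² = 4.6061.

4.61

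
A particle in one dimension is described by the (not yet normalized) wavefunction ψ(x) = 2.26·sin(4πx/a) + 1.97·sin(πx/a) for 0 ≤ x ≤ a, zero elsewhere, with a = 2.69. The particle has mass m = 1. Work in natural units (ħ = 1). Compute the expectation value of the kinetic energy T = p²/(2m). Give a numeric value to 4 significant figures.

T = −(ħ²/2m) d²/dx², so ⟨T⟩ = −(ħ²/2m) ∫ ψ*·ψ'' dx / ∫|ψ|² dx; with m = 1.
d²/dx² sin(jπx/a) = −(jπ/a)²·sin(jπx/a); on 0 ≤ x ≤ a, ∫sin²(jπx/a) dx = a/2 and ∫sin(jπx/a)·sin(lπx/a) dx = 0 for j ≠ l, so only diagonal terms survive in ∫|ψ|² and ∫ψ·ψ″; ∫ψ·ψ′ dx = [ψ²/2] between the walls = 0.
State is unnormalized: ∫|ψ|² dx = 12.090, and ∫ψ*·(−ħ²/2m · ψ'') dx = 78.519, so ⟨T⟩ = 78.519 / 12.090.
⟨T⟩ = 6.4948.

6.495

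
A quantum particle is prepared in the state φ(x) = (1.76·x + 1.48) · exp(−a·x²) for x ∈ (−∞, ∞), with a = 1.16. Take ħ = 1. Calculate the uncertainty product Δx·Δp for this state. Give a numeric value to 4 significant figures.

0.5249

Δx = √(⟨x²⟩−⟨x⟩²), Δp = √(⟨p²⟩−⟨p⟩²).
Expand each integrand as polynomial × e^(−2ax²) and use ∫x^(2j)·e^(−2ax²) dx = (2j−1)!!/(4a)^j · √(π/(2a)), odd powers → 0; here √(π/(2a)) = 1.1637. Differentiate with the product rule, d/dx e^(−ax²) = −2ax·e^(−ax²).
Normalization: ∫|φ|² dx = 3.3258.
⟨x⟩ = 0.39285, ⟨x²⟩ = 0.31620 ⇒ Δx = 0.40233.
⟨p⟩ = 0.0000, ⟨p²⟩ = 1.7019 ⇒ Δp = 1.3046.
Δx·Δp = 0.52487.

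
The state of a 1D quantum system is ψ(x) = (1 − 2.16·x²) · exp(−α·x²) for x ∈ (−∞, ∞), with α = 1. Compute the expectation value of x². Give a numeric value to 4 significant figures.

0.6712

⟨x²⟩ = ∫ x²·|ψ|² dx / ∫|ψ|² dx (integrals over the domain).
Expand each integrand as polynomial × e^(−2αx²) and use ∫x^(2j)·e^(−2αx²) dx = (2j−1)!!/(4α)^j · √(π/(2α)), odd powers → 0; here √(π/(2α)) = 1.2533.
State is unnormalized: ∫|ψ|² dx = 0.99613, and ∫ψ*·x²·ψ dx = 0.66864, so ⟨x²⟩ = 0.66864 / 0.99613.
⟨x²⟩ = 0.67124.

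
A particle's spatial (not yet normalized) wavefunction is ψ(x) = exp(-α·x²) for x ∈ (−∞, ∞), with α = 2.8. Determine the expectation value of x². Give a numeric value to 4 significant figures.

⟨x²⟩ = ∫ x²·|ψ|² dx / ∫|ψ|² dx (integrals over the domain).
Gaussian moments: ∫x^(2j)·e^(−2αx²) dx = (2j−1)!!/(4α)^j · √(π/(2α)), odd powers integrate to 0; here √(π/(2α)) = 0.74900.
State is unnormalized: ∫|ψ|² dx = 0.74900, and ∫ψ*·x²·ψ dx = 0.066875, so ⟨x²⟩ = 0.066875 / 0.74900.
⟨x²⟩ = 0.089286.

0.08929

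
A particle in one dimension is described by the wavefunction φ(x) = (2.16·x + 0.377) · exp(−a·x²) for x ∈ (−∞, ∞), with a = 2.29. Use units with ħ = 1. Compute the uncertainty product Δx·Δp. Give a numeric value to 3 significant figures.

Δx = √(⟨x²⟩−⟨x⟩²), Δp = √(⟨p²⟩−⟨p⟩²).
Expand each integrand as polynomial × e^(−2ax²) and use ∫x^(2j)·e^(−2ax²) dx = (2j−1)!!/(4a)^j · √(π/(2a)), odd powers → 0; here √(π/(2a)) = 0.82821. Differentiate with the product rule, d/dx e^(−ax²) = −2ax·e^(−ax²).
Normalization: ∫|φ|² dx = 0.53956.
⟨x⟩ = 0.27292, ⟨x²⟩ = 0.27988 ⇒ Δx = 0.45320.
⟨p⟩ = 0.0000, ⟨p²⟩ = 5.8708 ⇒ Δp = 2.4230.
Δx·Δp = 1.0981.

1.10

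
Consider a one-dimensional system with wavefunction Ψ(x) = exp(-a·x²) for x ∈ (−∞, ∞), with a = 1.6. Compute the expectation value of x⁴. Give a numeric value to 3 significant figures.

⟨x⁴⟩ = ∫ x⁴·|Ψ|² dx / ∫|Ψ|² dx (integrals over the domain).
Gaussian moments: ∫x^(2j)·e^(−2ax²) dx = (2j−1)!!/(4a)^j · √(π/(2a)), odd powers integrate to 0; here √(π/(2a)) = 0.99083.
State is unnormalized: ∫|Ψ|² dx = 0.99083, and ∫Ψ*·x⁴·Ψ dx = 0.072571, so ⟨x⁴⟩ = 0.072571 / 0.99083.
⟨x⁴⟩ = 0.073242.

0.0732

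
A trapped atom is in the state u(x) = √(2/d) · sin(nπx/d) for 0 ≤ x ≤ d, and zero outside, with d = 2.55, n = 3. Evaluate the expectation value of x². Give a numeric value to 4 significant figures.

2.131

⟨x²⟩ = ∫ x²·|u|² dx (integrals over the domain).
With sin²θ = (1 − cos2θ)/2 on 0 ≤ x ≤ d: ∫sin²(nπx/d) dx = d/2, ∫x·sin²(nπx/d) dx = d²/4, ∫x²·sin²(nπx/d) dx = d³·(1/6 − 1/(4n²π²)); higher powers xᵏ the same way, integrating xᵏ·cos(2nπx/d) by parts.
⟨x²⟩ = 2.1309.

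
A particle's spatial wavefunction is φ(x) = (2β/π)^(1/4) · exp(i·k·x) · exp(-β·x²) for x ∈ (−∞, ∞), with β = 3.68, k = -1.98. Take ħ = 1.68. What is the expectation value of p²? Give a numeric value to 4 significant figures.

21.45

p² φ = −ħ² d²φ/dx²; ⟨p²⟩ = −ħ² ∫ φ*·φ'' dx.
Gaussian moments: ∫x^(2j)·e^(−2βx²) dx = (2j−1)!!/(4β)^j · √(π/(2β)), odd powers integrate to 0; here √(π/(2β)) = 0.65334. Derivatives: φ′ = (ik − 2βx)·φ, φ″ = ((ik − 2βx)² − 2β)·φ; the odd-in-x pieces drop out.
⟨p²⟩ = 21.451.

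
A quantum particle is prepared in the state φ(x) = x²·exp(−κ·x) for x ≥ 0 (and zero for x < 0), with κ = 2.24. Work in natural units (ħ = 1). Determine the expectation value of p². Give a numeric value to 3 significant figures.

1.67

p² φ = −ħ² d²φ/dx²; ⟨p²⟩ = −ħ² ∫ φ*·φ'' dx / ∫|φ|² dx.
Differentiate x²·exp(−κ·x) with the product rule; every integrand then reduces to terms xʲ·e^(−2κx) on [0, ∞), with ∫₀^∞ xʲ·e^(−2κx) dx = j!/(2κ)^(j+1).
State is unnormalized: ∫|φ|² dx = 0.013299, and ∫φ*·(−ħ² φ'') dx = 0.022243, so ⟨p²⟩ = 0.022243 / 0.013299.
⟨p²⟩ = 1.6725.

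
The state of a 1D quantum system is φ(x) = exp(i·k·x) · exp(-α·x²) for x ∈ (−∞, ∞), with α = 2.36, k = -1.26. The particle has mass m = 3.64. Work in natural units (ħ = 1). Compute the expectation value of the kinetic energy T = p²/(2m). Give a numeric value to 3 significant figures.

T = −(ħ²/2m) d²/dx², so ⟨T⟩ = −(ħ²/2m) ∫ φ*·φ'' dx / ∫|φ|² dx; with m = 3.64.
Gaussian moments: ∫x^(2j)·e^(−2αx²) dx = (2j−1)!!/(4α)^j · √(π/(2α)), odd powers integrate to 0; here √(π/(2α)) = 0.81584. Derivatives: φ′ = (ik − 2αx)·φ, φ″ = ((ik − 2αx)² − 2α)·φ; the odd-in-x pieces drop out.
State is unnormalized: ∫|φ|² dx = 0.81584, and ∫φ*·(−ħ²/2m · φ'') dx = 0.44239, so ⟨T⟩ = 0.44239 / 0.81584.
⟨T⟩ = 0.54225.

0.542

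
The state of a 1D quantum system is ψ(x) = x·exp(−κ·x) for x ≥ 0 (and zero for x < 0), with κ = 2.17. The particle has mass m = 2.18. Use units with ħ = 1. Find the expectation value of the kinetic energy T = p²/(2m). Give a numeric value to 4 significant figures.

T = −(ħ²/2m) d²/dx², so ⟨T⟩ = −(ħ²/2m) ∫ ψ*·ψ'' dx / ∫|ψ|² dx; with m = 2.18.
Differentiate x·exp(−κ·x) with the product rule; every integrand then reduces to terms xʲ·e^(−2κx) on [0, ∞), with ∫₀^∞ xʲ·e^(−2κx) dx = j!/(2κ)^(j+1).
State is unnormalized: ∫|ψ|² dx = 0.024466, and ∫ψ*·(−ħ²/2m · ψ'') dx = 0.026424, so ⟨T⟩ = 0.026424 / 0.024466.
⟨T⟩ = 1.0800.

1.080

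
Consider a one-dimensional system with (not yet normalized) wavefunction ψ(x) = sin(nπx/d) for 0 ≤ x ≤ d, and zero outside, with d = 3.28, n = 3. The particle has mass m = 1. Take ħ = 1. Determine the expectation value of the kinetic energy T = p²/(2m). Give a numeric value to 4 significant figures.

4.128

T = −(ħ²/2m) d²/dx², so ⟨T⟩ = −(ħ²/2m) ∫ ψ*·ψ'' dx / ∫|ψ|² dx; with m = 1.
d/dx sin(nπx/d) = (nπ/d)·cos(nπx/d) and d²/dx² sin(nπx/d) = −(nπ/d)²·sin(nπx/d); on 0 ≤ x ≤ d, ∫sin²(nπx/d) dx = d/2 and ∫sin(nπx/d)·cos(nπx/d) dx = 0.
State is unnormalized: ∫|ψ|² dx = 1.6400, and ∫ψ*·(−ħ²/2m · ψ'') dx = 6.7703, so ⟨T⟩ = 6.7703 / 1.6400.
⟨T⟩ = 4.1282.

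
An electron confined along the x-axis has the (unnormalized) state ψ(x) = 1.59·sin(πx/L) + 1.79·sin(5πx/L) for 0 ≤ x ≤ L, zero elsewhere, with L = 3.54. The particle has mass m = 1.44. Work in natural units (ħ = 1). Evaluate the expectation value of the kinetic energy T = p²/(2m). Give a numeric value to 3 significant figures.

T = −(ħ²/2m) d²/dx², so ⟨T⟩ = −(ħ²/2m) ∫ ψ*·ψ'' dx / ∫|ψ|² dx; with m = 1.44.
d²/dx² sin(jπx/L) = −(jπ/L)²·sin(jπx/L); on 0 ≤ x ≤ L, ∫sin²(jπx/L) dx = L/2 and ∫sin(jπx/L)·sin(lπx/L) dx = 0 for j ≠ l, so only diagonal terms survive in ∫|ψ|² and ∫ψ·ψ″; ∫ψ·ψ′ dx = [ψ²/2] between the walls = 0.
State is unnormalized: ∫|ψ|² dx = 10.146, and ∫ψ*·(−ħ²/2m · ψ'') dx = 39.996, so ⟨T⟩ = 39.996 / 10.146.
⟨T⟩ = 3.9420.

3.94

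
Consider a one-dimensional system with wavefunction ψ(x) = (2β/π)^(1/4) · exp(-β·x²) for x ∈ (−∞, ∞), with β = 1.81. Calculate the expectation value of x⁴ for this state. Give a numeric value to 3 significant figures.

⟨x⁴⟩ = ∫ x⁴·|ψ|² dx (integrals over the domain).
Gaussian moments: ∫x^(2j)·e^(−2βx²) dx = (2j−1)!!/(4β)^j · √(π/(2β)), odd powers integrate to 0; here √(π/(2β)) = 0.93158.
⟨x⁴⟩ = 0.057233.

0.0572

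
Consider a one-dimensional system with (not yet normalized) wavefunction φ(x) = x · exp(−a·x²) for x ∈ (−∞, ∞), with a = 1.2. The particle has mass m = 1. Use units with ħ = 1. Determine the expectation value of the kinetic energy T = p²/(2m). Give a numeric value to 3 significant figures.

1.80

T = −(ħ²/2m) d²/dx², so ⟨T⟩ = −(ħ²/2m) ∫ φ*·φ'' dx / ∫|φ|² dx; with m = 1.
Expand each integrand as polynomial × e^(−2ax²) and use ∫x^(2j)·e^(−2ax²) dx = (2j−1)!!/(4a)^j · √(π/(2a)), odd powers → 0; here √(π/(2a)) = 1.1441. Differentiate with the product rule, d/dx e^(−ax²) = −2ax·e^(−ax²).
State is unnormalized: ∫|φ|² dx = 0.23836, and ∫φ*·(−ħ²/2m · φ'') dx = 0.42904, so ⟨T⟩ = 0.42904 / 0.23836.
⟨T⟩ = 1.8000.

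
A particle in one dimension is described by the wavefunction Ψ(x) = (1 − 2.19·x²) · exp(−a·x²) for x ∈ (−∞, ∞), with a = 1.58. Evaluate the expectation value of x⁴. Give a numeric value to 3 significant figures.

0.196

⟨x⁴⟩ = ∫ x⁴·|Ψ|² dx / ∫|Ψ|² dx (integrals over the domain).
Expand each integrand as polynomial × e^(−2ax²) and use ∫x^(2j)·e^(−2ax²) dx = (2j−1)!!/(4a)^j · √(π/(2a)), odd powers → 0; here √(π/(2a)) = 0.99708.
State is unnormalized: ∫|Ψ|² dx = 0.66524, and ∫Ψ*·x⁴·Ψ dx = 0.13012, so ⟨x⁴⟩ = 0.13012 / 0.66524.
⟨x⁴⟩ = 0.19559.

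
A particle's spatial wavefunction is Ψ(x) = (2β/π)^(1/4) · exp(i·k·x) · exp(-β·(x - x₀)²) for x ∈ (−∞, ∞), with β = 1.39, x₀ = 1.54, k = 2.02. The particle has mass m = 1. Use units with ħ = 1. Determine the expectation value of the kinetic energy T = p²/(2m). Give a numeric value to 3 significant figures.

2.74

T = −(ħ²/2m) d²/dx², so ⟨T⟩ = −(ħ²/2m) ∫ Ψ*·Ψ'' dx; with m = 1.
Gaussian moments (u = x − x₀): ∫u^(2j)·e^(−2βu²) du = (2j−1)!!/(4β)^j · √(π/(2β)), odd powers integrate to 0; here √(π/(2β)) = 1.0630. Derivatives: Ψ′ = (ik − 2βu)·Ψ, Ψ″ = ((ik − 2βu)² − 2β)·Ψ; the odd-in-u pieces drop out.
⟨T⟩ = 2.7352.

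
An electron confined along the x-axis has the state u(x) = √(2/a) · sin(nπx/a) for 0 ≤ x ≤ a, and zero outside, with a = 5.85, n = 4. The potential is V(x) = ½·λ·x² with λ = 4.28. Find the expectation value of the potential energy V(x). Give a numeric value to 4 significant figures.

⟨V⟩ = ∫ V(x)·|u|² dx.
With sin²θ = (1 − cos2θ)/2 on 0 ≤ x ≤ a: ∫sin²(nπx/a) dx = a/2, ∫x·sin²(nπx/a) dx = a²/4, ∫x²·sin²(nπx/a) dx = a³·(1/6 − 1/(4n²π²)); higher powers xᵏ the same way, integrating xᵏ·cos(2nπx/a) by parts.
⟨V⟩ = 24.180.

24.18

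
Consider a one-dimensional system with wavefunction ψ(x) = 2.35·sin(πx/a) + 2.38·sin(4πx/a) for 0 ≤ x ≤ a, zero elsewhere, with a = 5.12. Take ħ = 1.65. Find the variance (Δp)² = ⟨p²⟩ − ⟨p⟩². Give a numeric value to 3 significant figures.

8.81

Compute ⟨p⟩ and ⟨p²⟩ separately; (Δp)² = ⟨p²⟩ − ⟨p⟩².
d²/dx² sin(jπx/a) = −(jπ/a)²·sin(jπx/a); on 0 ≤ x ≤ a, ∫sin²(jπx/a) dx = a/2 and ∫sin(jπx/a)·sin(lπx/a) dx = 0 for j ≠ l, so only diagonal terms survive in ∫|ψ|² and ∫ψ·ψ″; ∫ψ·ψ′ dx = [ψ²/2] between the walls = 0.
Normalization: ∫|ψ|² dx = 28.638.
⟨p⟩ = 0.0000 and ⟨p²⟩ = 8.8101.
(Δp)² = 8.8101 − (0.0000)² = 8.8101.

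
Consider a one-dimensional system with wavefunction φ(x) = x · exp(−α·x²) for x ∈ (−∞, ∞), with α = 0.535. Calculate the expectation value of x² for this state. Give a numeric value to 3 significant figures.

1.40

⟨x²⟩ = ∫ x²·|φ|² dx / ∫|φ|² dx (integrals over the domain).
Expand each integrand as polynomial × e^(−2αx²) and use ∫x^(2j)·e^(−2αx²) dx = (2j−1)!!/(4α)^j · √(π/(2α)), odd powers → 0; here √(π/(2α)) = 1.7135.
State is unnormalized: ∫|φ|² dx = 0.80070, and ∫φ*·x²·φ dx = 1.1225, so ⟨x²⟩ = 1.1225 / 0.80070.
⟨x²⟩ = 1.4019.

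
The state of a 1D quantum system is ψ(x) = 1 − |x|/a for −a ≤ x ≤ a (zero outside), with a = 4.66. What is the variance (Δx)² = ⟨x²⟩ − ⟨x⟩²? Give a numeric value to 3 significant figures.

Compute ⟨x⟩ and ⟨x²⟩ separately, then (Δx)² = ⟨x²⟩ − ⟨x⟩².
ψ is even, so ∫ over [−a, a] = 2∫₀ᵃ with ψ = 1 − x/a there: ∫₀ᵃ (1 − x/a)² dx = a/3, ∫₀ᵃ x²(1 − x/a)² dx = a³/30, ∫₀ᵃ x⁴(1 − x/a)² dx = a⁵/105.
Normalization: ∫|ψ|² dx = 3.1067.
⟨x⟩ = 0.0000 and ⟨x²⟩ = 2.1716.
(Δx)² = 2.1716 − (0.0000)² = 2.1716.

2.17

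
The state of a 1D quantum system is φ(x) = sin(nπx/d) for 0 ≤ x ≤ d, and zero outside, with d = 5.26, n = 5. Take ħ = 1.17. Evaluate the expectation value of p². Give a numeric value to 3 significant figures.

p² φ = −ħ² d²φ/dx²; ⟨p²⟩ = −ħ² ∫ φ*·φ'' dx / ∫|φ|² dx.
d/dx sin(nπx/d) = (nπ/d)·cos(nπx/d) and d²/dx² sin(nπx/d) = −(nπ/d)²·sin(nπx/d); on 0 ≤ x ≤ d, ∫sin²(nπx/d) dx = d/2 and ∫sin(nπx/d)·cos(nπx/d) dx = 0.
State is unnormalized: ∫|φ|² dx = 2.6300, and ∫φ*·(−ħ² φ'') dx = 32.107, so ⟨p²⟩ = 32.107 / 2.6300.
⟨p²⟩ = 12.208.

12.2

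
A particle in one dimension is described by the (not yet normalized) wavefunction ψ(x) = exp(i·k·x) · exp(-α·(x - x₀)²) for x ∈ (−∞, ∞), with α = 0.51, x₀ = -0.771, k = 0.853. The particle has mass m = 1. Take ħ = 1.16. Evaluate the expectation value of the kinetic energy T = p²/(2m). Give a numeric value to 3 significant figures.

0.833

T = −(ħ²/2m) d²/dx², so ⟨T⟩ = −(ħ²/2m) ∫ ψ*·ψ'' dx / ∫|ψ|² dx; with m = 1.
Gaussian moments (u = x − x₀): ∫u^(2j)·e^(−2αu²) du = (2j−1)!!/(4α)^j · √(π/(2α)), odd powers integrate to 0; here √(π/(2α)) = 1.7550. Derivatives: ψ′ = (ik − 2αu)·ψ, ψ″ = ((ik − 2αu)² − 2α)·ψ; the odd-in-u pieces drop out.
State is unnormalized: ∫|ψ|² dx = 1.7550, and ∫ψ*·(−ħ²/2m · ψ'') dx = 1.4613, so ⟨T⟩ = 1.4613 / 1.7550.
⟨T⟩ = 0.83266.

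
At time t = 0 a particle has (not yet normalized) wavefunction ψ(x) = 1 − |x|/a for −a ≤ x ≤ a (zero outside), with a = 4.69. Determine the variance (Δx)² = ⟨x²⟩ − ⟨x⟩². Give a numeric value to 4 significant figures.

2.200

Compute ⟨x⟩ and ⟨x²⟩ separately, then (Δx)² = ⟨x²⟩ − ⟨x⟩².
ψ is even, so ∫ over [−a, a] = 2∫₀ᵃ with ψ = 1 − x/a there: ∫₀ᵃ (1 − x/a)² dx = a/3, ∫₀ᵃ x²(1 − x/a)² dx = a³/30, ∫₀ᵃ x⁴(1 − x/a)² dx = a⁵/105.
Normalization: ∫|ψ|² dx = 3.1267.
⟨x⟩ = 0.0000 and ⟨x²⟩ = 2.1996.
(Δx)² = 2.1996 − (0.0000)² = 2.1996.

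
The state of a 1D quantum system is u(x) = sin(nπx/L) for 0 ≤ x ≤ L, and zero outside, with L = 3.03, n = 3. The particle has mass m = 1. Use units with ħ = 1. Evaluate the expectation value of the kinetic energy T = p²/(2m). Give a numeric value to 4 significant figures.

T = −(ħ²/2m) d²/dx², so ⟨T⟩ = −(ħ²/2m) ∫ u*·u'' dx / ∫|u|² dx; with m = 1.
d/dx sin(nπx/L) = (nπ/L)·cos(nπx/L) and d²/dx² sin(nπx/L) = −(nπ/L)²·sin(nπx/L); on 0 ≤ x ≤ L, ∫sin²(nπx/L) dx = L/2 and ∫sin(nπx/L)·cos(nπx/L) dx = 0.
State is unnormalized: ∫|u|² dx = 1.5150, and ∫u*·(−ħ²/2m · u'') dx = 7.3289, so ⟨T⟩ = 7.3289 / 1.5150.
⟨T⟩ = 4.8376.

4.838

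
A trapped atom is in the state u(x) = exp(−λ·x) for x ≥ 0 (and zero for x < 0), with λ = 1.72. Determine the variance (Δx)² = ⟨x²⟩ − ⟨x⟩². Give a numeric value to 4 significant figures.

0.08451

Compute ⟨x⟩ and ⟨x²⟩ separately, then (Δx)² = ⟨x²⟩ − ⟨x⟩².
Every integrand reduces to terms xʲ·e^(−2λx) on [0, ∞); use ∫₀^∞ xʲ·e^(−2λx) dx = j!/(2λ)^(j+1).
Normalization: ∫|u|² dx = 0.29070.
⟨x⟩ = 0.29070 and ⟨x²⟩ = 0.16901.
(Δx)² = 0.16901 − (0.29070)² = 0.084505.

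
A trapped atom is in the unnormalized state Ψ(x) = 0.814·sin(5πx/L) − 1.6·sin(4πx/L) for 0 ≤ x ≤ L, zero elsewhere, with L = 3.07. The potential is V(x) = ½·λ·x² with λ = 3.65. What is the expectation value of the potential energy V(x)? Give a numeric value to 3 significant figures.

⟨V⟩ = ∫ V(x)·|Ψ|² dx / ∫|Ψ|² dx.
On 0 ≤ x ≤ L (j ≠ l): ∫sin²(jπx/L) dx = L/2, ∫sin(jπx/L)·sin(lπx/L) dx = 0; diagonal moments ∫x·sin²(jπx/L) dx = L²/4, ∫x²·sin²(jπx/L) dx = L³·(1/6 − 1/(4j²π²)); cross terms ∫x·sin(jπx/L)·sin(lπx/L) dx = 0 for j + l even and −4jlL²/(π²(j² − l²)²) for j + l odd, ∫x²·sin(jπx/L)·sin(lπx/L) dx = (−1)^(j+l)·4jlL³/(π²(j² − l²)²); higher powers the same way via product-to-sum and parts.
State is unnormalized: ∫|Ψ|² dx = 4.9467, and ∫Ψ*·V(x)·Ψ dx = 41.877, so ⟨V⟩ = 41.877 / 4.9467.
⟨V⟩ = 8.4656.

8.47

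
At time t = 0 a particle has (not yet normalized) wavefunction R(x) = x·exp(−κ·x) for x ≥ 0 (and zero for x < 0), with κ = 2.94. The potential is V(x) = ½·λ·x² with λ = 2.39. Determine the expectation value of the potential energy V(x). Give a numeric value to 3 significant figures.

⟨V⟩ = ∫ V(x)·|R|² dx / ∫|R|² dx.
Every integrand reduces to terms xʲ·e^(−2κx) on [0, ∞); use ∫₀^∞ xʲ·e^(−2κx) dx = j!/(2κ)^(j+1).
State is unnormalized: ∫|R|² dx = 0.0098378, and ∫R*·V(x)·R dx = 0.0040803, so ⟨V⟩ = 0.0040803 / 0.0098378.
⟨V⟩ = 0.41476.

0.415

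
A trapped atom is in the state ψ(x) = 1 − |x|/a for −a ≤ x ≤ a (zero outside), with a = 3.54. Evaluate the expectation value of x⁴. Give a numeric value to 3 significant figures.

4.49

⟨x⁴⟩ = ∫ x⁴·|ψ|² dx / ∫|ψ|² dx (integrals over the domain).
ψ is even, so ∫ over [−a, a] = 2∫₀ᵃ with ψ = 1 − x/a there: ∫₀ᵃ (1 − x/a)² dx = a/3, ∫₀ᵃ x²(1 − x/a)² dx = a³/30, ∫₀ᵃ x⁴(1 − x/a)² dx = a⁵/105.
State is unnormalized: ∫|ψ|² dx = 2.3600, and ∫ψ*·x⁴·ψ dx = 10.589, so ⟨x⁴⟩ = 10.589 / 2.3600.
⟨x⁴⟩ = 4.4869.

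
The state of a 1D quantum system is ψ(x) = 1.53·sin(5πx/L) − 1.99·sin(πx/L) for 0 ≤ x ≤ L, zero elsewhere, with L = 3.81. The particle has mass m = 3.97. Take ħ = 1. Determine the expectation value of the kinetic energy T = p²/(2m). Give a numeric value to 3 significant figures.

0.849

T = −(ħ²/2m) d²/dx², so ⟨T⟩ = −(ħ²/2m) ∫ ψ*·ψ'' dx / ∫|ψ|² dx; with m = 3.97.
d²/dx² sin(jπx/L) = −(jπ/L)²·sin(jπx/L); on 0 ≤ x ≤ L, ∫sin²(jπx/L) dx = L/2 and ∫sin(jπx/L)·sin(lπx/L) dx = 0 for j ≠ l, so only diagonal terms survive in ∫|ψ|² and ∫ψ·ψ″; ∫ψ·ψ′ dx = [ψ²/2] between the walls = 0.
State is unnormalized: ∫|ψ|² dx = 12.003, and ∫ψ*·(−ħ²/2m · ψ'') dx = 10.193, so ⟨T⟩ = 10.193 / 12.003.
⟨T⟩ = 0.84914.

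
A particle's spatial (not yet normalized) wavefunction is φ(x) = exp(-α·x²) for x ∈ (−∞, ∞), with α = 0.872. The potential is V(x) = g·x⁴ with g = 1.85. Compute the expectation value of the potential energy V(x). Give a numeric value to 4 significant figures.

⟨V⟩ = ∫ V(x)·|φ|² dx / ∫|φ|² dx.
Gaussian moments: ∫x^(2j)·e^(−2αx²) dx = (2j−1)!!/(4α)^j · √(π/(2α)), odd powers integrate to 0; here √(π/(2α)) = 1.3422.
State is unnormalized: ∫|φ|² dx = 1.3422, and ∫φ*·V(x)·φ dx = 0.61227, so ⟨V⟩ = 0.61227 / 1.3422.
⟨V⟩ = 0.45618.

0.4562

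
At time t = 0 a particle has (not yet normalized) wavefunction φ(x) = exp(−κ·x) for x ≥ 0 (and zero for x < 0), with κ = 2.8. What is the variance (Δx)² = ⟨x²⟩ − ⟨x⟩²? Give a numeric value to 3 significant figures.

0.0319

Compute ⟨x⟩ and ⟨x²⟩ separately, then (Δx)² = ⟨x²⟩ − ⟨x⟩².
Every integrand reduces to terms xʲ·e^(−2κx) on [0, ∞); use ∫₀^∞ xʲ·e^(−2κx) dx = j!/(2κ)^(j+1).
Normalization: ∫|φ|² dx = 0.17857.
⟨x⟩ = 0.17857 and ⟨x²⟩ = 0.063776.
(Δx)² = 0.063776 − (0.17857)² = 0.031888.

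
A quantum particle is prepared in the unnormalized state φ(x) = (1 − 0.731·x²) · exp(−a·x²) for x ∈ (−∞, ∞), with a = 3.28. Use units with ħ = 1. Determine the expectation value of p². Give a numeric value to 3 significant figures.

4.14

p² φ = −ħ² d²φ/dx²; ⟨p²⟩ = −ħ² ∫ φ*·φ'' dx / ∫|φ|² dx.
Expand each integrand as polynomial × e^(−2ax²) and use ∫x^(2j)·e^(−2ax²) dx = (2j−1)!!/(4a)^j · √(π/(2a)), odd powers → 0; here √(π/(2a)) = 0.69203. Differentiate with the product rule, d/dx e^(−ax²) = −2ax·e^(−ax²).
State is unnormalized: ∫|φ|² dx = 0.62136, and ∫φ*·(−ħ² φ'') dx = 2.5721, so ⟨p²⟩ = 2.5721 / 0.62136.
⟨p²⟩ = 4.1395.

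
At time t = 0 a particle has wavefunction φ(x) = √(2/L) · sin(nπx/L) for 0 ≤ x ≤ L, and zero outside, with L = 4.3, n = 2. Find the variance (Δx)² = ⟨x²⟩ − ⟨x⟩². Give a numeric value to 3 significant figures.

Compute ⟨x⟩ and ⟨x²⟩ separately, then (Δx)² = ⟨x²⟩ − ⟨x⟩².
With sin²θ = (1 − cos2θ)/2 on 0 ≤ x ≤ L: ∫sin²(nπx/L) dx = L/2, ∫x·sin²(nπx/L) dx = L²/4, ∫x²·sin²(nπx/L) dx = L³·(1/6 − 1/(4n²π²)); higher powers xᵏ the same way, integrating xᵏ·cos(2nπx/L) by parts.
⟨x⟩ = 2.1500 and ⟨x²⟩ = 5.9292.
(Δx)² = 5.9292 − (2.1500)² = 1.3067.

1.31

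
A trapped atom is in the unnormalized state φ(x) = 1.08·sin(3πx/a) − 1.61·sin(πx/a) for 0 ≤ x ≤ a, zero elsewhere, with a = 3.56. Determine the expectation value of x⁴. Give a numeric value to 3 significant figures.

12.9

⟨x⁴⟩ = ∫ x⁴·|φ|² dx / ∫|φ|² dx (integrals over the domain).
On 0 ≤ x ≤ a (j ≠ l): ∫sin²(jπx/a) dx = a/2, ∫sin(jπx/a)·sin(lπx/a) dx = 0; diagonal moments ∫x·sin²(jπx/a) dx = a²/4, ∫x²·sin²(jπx/a) dx = a³·(1/6 − 1/(4j²π²)); cross terms ∫x·sin(jπx/a)·sin(lπx/a) dx = 0 for j + l even and −4jla²/(π²(j² − l²)²) for j + l odd, ∫x²·sin(jπx/a)·sin(lπx/a) dx = (−1)^(j+l)·4jla³/(π²(j² − l²)²); higher powers the same way via product-to-sum and parts.
State is unnormalized: ∫|φ|² dx = 6.6901, and ∫φ*·x⁴·φ dx = 86.346, so ⟨x⁴⟩ = 86.346 / 6.6901.
⟨x⁴⟩ = 12.906.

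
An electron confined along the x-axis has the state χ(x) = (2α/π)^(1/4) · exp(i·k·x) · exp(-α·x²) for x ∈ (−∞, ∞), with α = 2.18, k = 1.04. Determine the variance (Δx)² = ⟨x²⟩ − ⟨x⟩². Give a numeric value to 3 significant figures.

Compute ⟨x⟩ and ⟨x²⟩ separately, then (Δx)² = ⟨x²⟩ − ⟨x⟩².
Gaussian moments: ∫x^(2j)·e^(−2αx²) dx = (2j−1)!!/(4α)^j · √(π/(2α)), odd powers integrate to 0; here √(π/(2α)) = 0.84885.
⟨x⟩ = 0.0000 and ⟨x²⟩ = 0.11468.
(Δx)² = 0.11468 − (0.0000)² = 0.11468.

0.115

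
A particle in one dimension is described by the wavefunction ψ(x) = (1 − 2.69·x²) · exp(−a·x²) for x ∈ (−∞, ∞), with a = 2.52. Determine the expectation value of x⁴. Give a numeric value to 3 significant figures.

0.0358

⟨x⁴⟩ = ∫ x⁴·|ψ|² dx / ∫|ψ|² dx (integrals over the domain).
Expand each integrand as polynomial × e^(−2ax²) and use ∫x^(2j)·e^(−2ax²) dx = (2j−1)!!/(4a)^j · √(π/(2a)), odd powers → 0; here √(π/(2a)) = 0.78951.
State is unnormalized: ∫|ψ|² dx = 0.53681, and ∫ψ*·x⁴·ψ dx = 0.019207, so ⟨x⁴⟩ = 0.019207 / 0.53681.
⟨x⁴⟩ = 0.035780.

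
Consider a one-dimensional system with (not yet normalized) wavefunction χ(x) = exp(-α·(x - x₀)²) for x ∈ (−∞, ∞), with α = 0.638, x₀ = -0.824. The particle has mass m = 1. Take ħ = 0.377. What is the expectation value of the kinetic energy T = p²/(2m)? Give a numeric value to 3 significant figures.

0.0453

T = −(ħ²/2m) d²/dx², so ⟨T⟩ = −(ħ²/2m) ∫ χ*·χ'' dx / ∫|χ|² dx; with m = 1.
Gaussian moments (u = x − x₀): ∫u^(2j)·e^(−2αu²) du = (2j−1)!!/(4α)^j · √(π/(2α)), odd powers integrate to 0; here √(π/(2α)) = 1.5691. Derivatives: d/dx e^(−αu²) = −2αu·e^(−αu²), d²/dx² e^(−αu²) = (4α²u² − 2α)·e^(−αu²).
State is unnormalized: ∫|χ|² dx = 1.5691, and ∫χ*·(−ħ²/2m · χ'') dx = 0.071141, so ⟨T⟩ = 0.071141 / 1.5691.
⟨T⟩ = 0.045339.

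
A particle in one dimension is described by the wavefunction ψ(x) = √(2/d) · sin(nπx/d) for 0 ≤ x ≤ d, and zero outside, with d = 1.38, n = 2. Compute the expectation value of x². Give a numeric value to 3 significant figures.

⟨x²⟩ = ∫ x²·|ψ|² dx (integrals over the domain).
With sin²θ = (1 − cos2θ)/2 on 0 ≤ x ≤ d: ∫sin²(nπx/d) dx = d/2, ∫x·sin²(nπx/d) dx = d²/4, ∫x²·sin²(nπx/d) dx = d³·(1/6 − 1/(4n²π²)); higher powers xᵏ the same way, integrating xᵏ·cos(2nπx/d) by parts.
⟨x²⟩ = 0.61068.

0.611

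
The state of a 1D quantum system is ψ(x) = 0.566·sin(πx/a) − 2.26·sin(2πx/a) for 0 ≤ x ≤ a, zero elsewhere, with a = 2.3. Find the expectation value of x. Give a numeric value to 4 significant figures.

⟨x⟩ = ∫ x·|ψ|² dx / ∫|ψ|² dx (integrals over the domain).
On 0 ≤ x ≤ a (j ≠ l): ∫sin²(jπx/a) dx = a/2, ∫sin(jπx/a)·sin(lπx/a) dx = 0; diagonal moments ∫x·sin²(jπx/a) dx = a²/4, ∫x²·sin²(jπx/a) dx = a³·(1/6 − 1/(4j²π²)); cross terms ∫x·sin(jπx/a)·sin(lπx/a) dx = 0 for j + l even and −4jla²/(π²(j² − l²)²) for j + l odd, ∫x²·sin(jπx/a)·sin(lπx/a) dx = (−1)^(j+l)·4jla³/(π²(j² − l²)²); higher powers the same way via product-to-sum and parts.
State is unnormalized: ∫|ψ|² dx = 6.2421, and ∫ψ*·x·ψ dx = 8.3973, so ⟨x⟩ = 8.3973 / 6.2421.
⟨x⟩ = 1.3453.

1.345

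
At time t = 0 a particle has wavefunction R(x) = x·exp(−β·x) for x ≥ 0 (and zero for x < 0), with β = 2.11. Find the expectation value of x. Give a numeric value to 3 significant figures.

0.711

⟨x⟩ = ∫ x·|R|² dx / ∫|R|² dx (integrals over the domain).
Every integrand reduces to terms xʲ·e^(−2βx) on [0, ∞); use ∫₀^∞ xʲ·e^(−2βx) dx = j!/(2β)^(j+1).
State is unnormalized: ∫|R|² dx = 0.026613, and ∫R*·x·R dx = 0.018919, so ⟨x⟩ = 0.018919 / 0.026613.
⟨x⟩ = 0.71090.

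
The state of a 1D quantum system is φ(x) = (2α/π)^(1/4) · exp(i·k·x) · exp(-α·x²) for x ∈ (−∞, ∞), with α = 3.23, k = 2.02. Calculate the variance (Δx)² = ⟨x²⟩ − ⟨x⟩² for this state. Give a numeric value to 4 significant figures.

Compute ⟨x⟩ and ⟨x²⟩ separately, then (Δx)² = ⟨x²⟩ − ⟨x⟩².
Gaussian moments: ∫x^(2j)·e^(−2αx²) dx = (2j−1)!!/(4α)^j · √(π/(2α)), odd powers integrate to 0; here √(π/(2α)) = 0.69736.
⟨x⟩ = 0.0000 and ⟨x²⟩ = 0.077399.
(Δx)² = 0.077399 − (0.0000)² = 0.077399.

0.07740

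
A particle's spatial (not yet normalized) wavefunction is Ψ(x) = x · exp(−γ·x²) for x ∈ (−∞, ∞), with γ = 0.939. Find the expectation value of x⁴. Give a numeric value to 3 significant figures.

⟨x⁴⟩ = ∫ x⁴·|Ψ|² dx / ∫|Ψ|² dx (integrals over the domain).
Expand each integrand as polynomial × e^(−2γx²) and use ∫x^(2j)·e^(−2γx²) dx = (2j−1)!!/(4γ)^j · √(π/(2γ)), odd powers → 0; here √(π/(2γ)) = 1.2934.
State is unnormalized: ∫|Ψ|² dx = 0.34435, and ∫Ψ*·x⁴·Ψ dx = 0.36614, so ⟨x⁴⟩ = 0.36614 / 0.34435.
⟨x⁴⟩ = 1.0633.

1.06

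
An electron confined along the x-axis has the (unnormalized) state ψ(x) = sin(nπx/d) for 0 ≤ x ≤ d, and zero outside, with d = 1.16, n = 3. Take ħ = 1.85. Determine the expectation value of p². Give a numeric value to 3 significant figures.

226.

p² ψ = −ħ² d²ψ/dx²; ⟨p²⟩ = −ħ² ∫ ψ*·ψ'' dx / ∫|ψ|² dx.
d/dx sin(nπx/d) = (nπ/d)·cos(nπx/d) and d²/dx² sin(nπx/d) = −(nπ/d)²·sin(nπx/d); on 0 ≤ x ≤ d, ∫sin²(nπx/d) dx = d/2 and ∫sin(nπx/d)·cos(nπx/d) dx = 0.
State is unnormalized: ∫|ψ|² dx = 0.58000, and ∫ψ*·(−ħ² ψ'') dx = 131.04, so ⟨p²⟩ = 131.04 / 0.58000.
⟨p²⟩ = 225.93.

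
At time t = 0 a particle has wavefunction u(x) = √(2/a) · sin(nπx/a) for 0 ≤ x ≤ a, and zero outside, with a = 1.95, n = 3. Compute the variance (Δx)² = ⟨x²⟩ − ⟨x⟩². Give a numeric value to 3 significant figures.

Compute ⟨x⟩ and ⟨x²⟩ separately, then (Δx)² = ⟨x²⟩ − ⟨x⟩².
With sin²θ = (1 − cos2θ)/2 on 0 ≤ x ≤ a: ∫sin²(nπx/a) dx = a/2, ∫x·sin²(nπx/a) dx = a²/4, ∫x²·sin²(nπx/a) dx = a³·(1/6 − 1/(4n²π²)); higher powers xᵏ the same way, integrating xᵏ·cos(2nπx/a) by parts.
⟨x⟩ = 0.97500 and ⟨x²⟩ = 1.2461.
(Δx)² = 1.2461 − (0.97500)² = 0.29547.

0.295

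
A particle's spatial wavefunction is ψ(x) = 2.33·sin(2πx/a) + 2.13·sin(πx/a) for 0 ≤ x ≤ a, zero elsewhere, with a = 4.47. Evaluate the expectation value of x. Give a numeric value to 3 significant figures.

⟨x⟩ = ∫ x·|ψ|² dx / ∫|ψ|² dx (integrals over the domain).
On 0 ≤ x ≤ a (j ≠ l): ∫sin²(jπx/a) dx = a/2, ∫sin(jπx/a)·sin(lπx/a) dx = 0; diagonal moments ∫x·sin²(jπx/a) dx = a²/4, ∫x²·sin²(jπx/a) dx = a³·(1/6 − 1/(4j²π²)); cross terms ∫x·sin(jπx/a)·sin(lπx/a) dx = 0 for j + l even and −4jla²/(π²(j² − l²)²) for j + l odd, ∫x²·sin(jπx/a)·sin(lπx/a) dx = (−1)^(j+l)·4jla³/(π²(j² − l²)²); higher powers the same way via product-to-sum and parts.
State is unnormalized: ∫|ψ|² dx = 22.274, and ∫ψ*·x·ψ dx = 31.919, so ⟨x⟩ = 31.919 / 22.274.
⟨x⟩ = 1.4331.

1.43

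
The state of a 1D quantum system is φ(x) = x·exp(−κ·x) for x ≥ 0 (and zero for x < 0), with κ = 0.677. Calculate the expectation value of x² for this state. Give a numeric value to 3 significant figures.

6.55

⟨x²⟩ = ∫ x²·|φ|² dx / ∫|φ|² dx (integrals over the domain).
Every integrand reduces to terms xʲ·e^(−2κx) on [0, ∞); use ∫₀^∞ xʲ·e^(−2κx) dx = j!/(2κ)^(j+1).
State is unnormalized: ∫|φ|² dx = 0.80570, and ∫φ*·x²·φ dx = 5.2737, so ⟨x²⟩ = 5.2737 / 0.80570.
⟨x²⟩ = 6.5455.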